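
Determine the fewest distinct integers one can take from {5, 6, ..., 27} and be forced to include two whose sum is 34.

14

Group the elements by complementary pair {x, 34−x}: {7,27}, {8,26}, {9,25}, …, giving 10 two-element pairs; the single value 17 (it cannot pair with itself since the integers are distinct); and 2 integers whose partner 34−x falls outside [5,27].
Pigeonhole: treating each of those 13 groups as a pigeonhole, one can pick one integer per group — 13 integers — with no two summing to 34.
The 14th integer lands in an occupied pair, forcing a sum of 34.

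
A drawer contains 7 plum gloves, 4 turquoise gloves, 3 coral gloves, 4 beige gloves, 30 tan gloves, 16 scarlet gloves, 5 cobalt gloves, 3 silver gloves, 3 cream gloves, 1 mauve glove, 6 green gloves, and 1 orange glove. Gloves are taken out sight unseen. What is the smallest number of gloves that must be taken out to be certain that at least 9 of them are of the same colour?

An adversary could hand out at most 8 gloves per colour (10 colours run out sooner): 7 + 4 + 3 + 4 + 8 + 8 + 5 + 3 + 3 + 1 + 6 + 1 = 53 gloves and still no colour has 9.
One more glove lands in a colour already at 8, so 54 draws are enough and 53 are not.

54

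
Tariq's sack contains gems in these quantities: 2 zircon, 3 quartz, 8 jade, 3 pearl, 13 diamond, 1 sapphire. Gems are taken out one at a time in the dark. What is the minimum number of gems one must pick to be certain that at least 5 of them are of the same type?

18

By the pigeonhole principle, the 6 types are the holes; the gems drawn are the pigeons.
To avoid 5 of any one type, the worst case takes at most 4 of each type, or every gem of a type that has fewer than 4.
That gives 2 + 3 + 4 + 3 + 4 + 1 = 17 gems with no type reaching 5.
The next gem forces some type to 5, so 17 + 1 = 18.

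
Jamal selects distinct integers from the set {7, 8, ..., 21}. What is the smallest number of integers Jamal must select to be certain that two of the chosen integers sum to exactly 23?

11

A set avoiding the sum 23 can contain at most one of each pair {x, 23−x}, plus the 5 elements whose complement lies outside the range.
The integers 12, …, 21 (10 of them) are such a set: any two sum to at least 12+13 = 25 > 23.
Any 11th integer completes one of the 5 pairs, so 11 choices force a sum of 23.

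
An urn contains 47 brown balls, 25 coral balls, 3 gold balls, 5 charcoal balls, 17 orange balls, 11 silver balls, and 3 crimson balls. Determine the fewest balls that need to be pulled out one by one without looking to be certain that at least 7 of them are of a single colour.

Pigeonhole: put each drawn ball into a box by colour. The largest draw with every box below 7 takes min(count, 6) from each colour; colours with fewer than 6 contribute all they have.
Σ min(cᵢ, 6) = 6 + 6 + 3 + 5 + 6 + 6 + 3 = 35.
Draw number 35 + 1 = 36 must push one box to 7.

36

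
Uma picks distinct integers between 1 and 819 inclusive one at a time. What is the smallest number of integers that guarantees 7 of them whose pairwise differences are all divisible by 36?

Integers whose pairwise differences are multiples of 36 are exactly those sharing a remainder mod 36. By the pigeonhole principle, the 36 residue classes mod 36 are the pigeonholes.
With 216 integers one could put 6 in each residue class and have no class reach 7.
The 217th integer pushes some class to 7, so 36·6 + 1 = 217.

217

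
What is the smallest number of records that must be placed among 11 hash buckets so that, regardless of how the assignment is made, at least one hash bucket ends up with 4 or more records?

With 33 records one could put exactly 3 in each of the 11 hash buckets, and no hash bucket would reach 4.
One more record must land in a hash bucket that already has 3, giving it 4.
So 11 × 3 + 1 = 34 records are required.

34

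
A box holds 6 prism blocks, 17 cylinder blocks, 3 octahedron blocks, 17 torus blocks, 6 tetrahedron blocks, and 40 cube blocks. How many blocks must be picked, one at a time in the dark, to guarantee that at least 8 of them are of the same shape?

37

By the pigeonhole principle, put each drawn block into a box by shape. The largest draw with every box below 8 takes min(count, 7) from each shape; shapes with fewer than 7 contribute all they have.
Σ min(cᵢ, 7) = 6 + 7 + 3 + 7 + 6 + 7 = 36.
Draw number 36 + 1 = 37 must push one box to 8.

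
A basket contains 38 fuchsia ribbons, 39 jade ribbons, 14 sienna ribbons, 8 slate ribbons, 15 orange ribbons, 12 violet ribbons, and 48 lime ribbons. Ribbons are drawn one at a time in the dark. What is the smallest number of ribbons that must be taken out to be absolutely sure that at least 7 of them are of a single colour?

43

An adversary could hand out at most 6 ribbons per colour: 6 + 6 + 6 + 6 + 6 + 6 + 6 = 42 ribbons and still no colour has 7.
One more ribbon lands in a colour already at 6, so 43 draws are enough and 42 are not.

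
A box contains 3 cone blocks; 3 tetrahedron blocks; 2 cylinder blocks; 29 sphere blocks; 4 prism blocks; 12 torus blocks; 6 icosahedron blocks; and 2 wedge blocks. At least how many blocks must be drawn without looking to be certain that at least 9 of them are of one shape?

37

An adversary could hand out at most 8 blocks per shape (6 shapes run out sooner): 3 + 3 + 2 + 8 + 4 + 8 + 6 + 2 = 36 blocks and still no shape has 9.
Pigeonhole: one more block lands in a shape already at 8, so 37 draws are enough and 36 are not.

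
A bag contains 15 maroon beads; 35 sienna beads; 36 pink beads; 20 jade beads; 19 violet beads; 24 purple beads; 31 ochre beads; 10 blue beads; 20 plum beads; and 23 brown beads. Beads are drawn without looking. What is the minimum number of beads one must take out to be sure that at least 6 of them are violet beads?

220

In the worst case for collecting violet beads, every non-violet bead comes out first.
There are 15 + 35 + 36 + 20 + 24 + 31 + 10 + 20 + 23 = 214 non-violet beads altogether.
After those, each further bead must be violet, so 214 + 6 = 220 draws guarantee 6 violet beads.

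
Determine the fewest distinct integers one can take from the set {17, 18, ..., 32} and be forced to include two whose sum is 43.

12

Group the elements by complementary pair {x, 43−x}: {17,26}, {18,25}, {19,24}, …, giving 5 two-element pairs and 6 integers whose partner 43−x falls outside [17,32].
Pigeonhole: treating each of those 11 groups as a pigeonhole, one can pick one integer per group — 11 integers — with no two summing to 43.
The 12th integer lands in an occupied pair, forcing a sum of 43.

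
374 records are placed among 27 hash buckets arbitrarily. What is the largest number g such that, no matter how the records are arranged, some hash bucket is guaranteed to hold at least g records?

14

The 27 hash buckets are the holes and the 374 records are the pigeons.
If every hash bucket held at most 13 records, the total would be at most 27 × 13 = 351, which is less than 374.
So some hash bucket holds at least ⌈374/27⌉ = 14 records.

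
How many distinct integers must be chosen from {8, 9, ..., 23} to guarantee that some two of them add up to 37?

Group the elements by complementary pair {x, 37−x}: {14,23}, {15,22}, {16,21}, …, giving 5 two-element pairs and 6 integers whose partner 37−x falls outside [8,23].
Treating each of those 11 groups as a pigeonhole, one can pick one integer per group — 11 integers — with no two summing to 37.
The 12th integer lands in an occupied pair, forcing a sum of 37.

12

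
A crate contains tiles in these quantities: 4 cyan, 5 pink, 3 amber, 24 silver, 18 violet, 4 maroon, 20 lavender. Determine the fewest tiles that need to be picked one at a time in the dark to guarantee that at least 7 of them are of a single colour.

An adversary could hand out at most 6 tiles per colour (4 colours run out sooner): 4 + 5 + 3 + 6 + 6 + 4 + 6 = 34 tiles and still no colour has 7.
By the pigeonhole principle, one more tile lands in a colour already at 6, so 35 draws are enough and 34 are not.

35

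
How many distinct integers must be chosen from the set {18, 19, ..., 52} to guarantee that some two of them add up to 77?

A set avoiding the sum 77 can contain at most one of each pair {x, 77−x}, plus the 7 elements whose complement lies outside the range.
The integers 18, …, 38 (21 of them) are such a set: any two sum to at least 18+19 = 37 and at most 37+38 = 75 < 77.
By the pigeonhole principle, any 22nd integer completes one of the 14 pairs, so 22 choices force a sum of 77.

22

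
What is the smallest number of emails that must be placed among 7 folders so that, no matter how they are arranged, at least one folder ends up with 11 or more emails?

With 70 emails one could put exactly 10 in each of the 7 folders, and no folder would reach 11.
One more email must land in a folder that already has 10, giving it 11.
So 7 × 10 + 1 = 71 emails are required.

71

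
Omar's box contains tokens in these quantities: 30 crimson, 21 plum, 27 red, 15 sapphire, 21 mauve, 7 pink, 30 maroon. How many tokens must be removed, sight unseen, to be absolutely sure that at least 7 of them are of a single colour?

By the pigeonhole principle, put each drawn token into a box by colour. The largest draw with every box below 7 takes min(count, 6) from each colour.
Σ min(cᵢ, 6) = 6 + 6 + 6 + 6 + 6 + 6 + 6 = 42.
Draw number 42 + 1 = 43 must push one box to 7.

43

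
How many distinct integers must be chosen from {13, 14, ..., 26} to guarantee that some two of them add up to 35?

10

A set avoiding the sum 35 can contain at most one of each pair {x, 35−x}, plus the 4 elements whose complement lies outside the range.
The integers 18, …, 26 (9 of them) are such a set: any two sum to at least 18+19 = 37 > 35.
By the pigeonhole principle, any 10th integer completes one of the 5 pairs, so 10 choices force a sum of 35.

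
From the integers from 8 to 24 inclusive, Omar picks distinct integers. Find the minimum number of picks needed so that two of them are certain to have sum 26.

Group the elements by complementary pair {x, 26−x}: {8,18}, {9,17}, {10,16}, …, giving 5 two-element pairs; the single value 13 (it cannot pair with itself since the integers are distinct); and 6 integers whose partner 26−x falls outside [8,24].
By the pigeonhole principle, treating each of those 12 groups as a pigeonhole, one can pick one integer per group — 12 integers — with no two summing to 26.
The 13th integer lands in an occupied pair, forcing a sum of 26.

13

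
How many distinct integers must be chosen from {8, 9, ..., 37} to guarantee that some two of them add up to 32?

Two chosen integers sum to 32 exactly when both halves of some pair {x, 32−x} with 8 ≤ x ≤ 32−x ≤ 24 are chosen — 8 such pairs.
The remaining 14 elements (those with no distinct partner in range) can never complete a 32-sum, so the worst case takes all of them and one from each pair: 14 + 8 = 22.
The 23rd integer has to be the second member of some pair, so 22 + 1 = 23.

23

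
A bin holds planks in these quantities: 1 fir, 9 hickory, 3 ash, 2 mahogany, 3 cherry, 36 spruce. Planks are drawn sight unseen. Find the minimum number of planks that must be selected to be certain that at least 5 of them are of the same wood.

18

By pigeonhole, the 6 woods are the holes; the planks drawn are the pigeons.
To avoid 5 of any one wood, the worst case takes at most 4 of each wood, or every plank of a wood that has fewer than 4.
That gives 1 + 4 + 3 + 2 + 3 + 4 = 17 planks with no wood reaching 5.
The next plank forces some wood to 5, so 17 + 1 = 18.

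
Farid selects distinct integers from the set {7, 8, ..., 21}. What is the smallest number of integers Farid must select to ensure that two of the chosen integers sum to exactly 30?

Group the elements by complementary pair {x, 30−x}: {9,21}, {10,20}, {11,19}, …, giving 6 two-element pairs, the single value 15 (it cannot pair with itself since the integers are distinct), and 2 integers whose partner 30−x falls outside [7,21].
Treating each of those 9 groups as a pigeonhole, one can pick one integer per group — 9 integers — with no two summing to 30.
The 10th integer lands in an occupied pair, forcing a sum of 30.

10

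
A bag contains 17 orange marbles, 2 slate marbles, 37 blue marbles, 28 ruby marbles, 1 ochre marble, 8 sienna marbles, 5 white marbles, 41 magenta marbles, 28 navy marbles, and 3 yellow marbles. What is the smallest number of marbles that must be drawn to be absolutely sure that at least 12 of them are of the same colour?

75

An adversary could hand out at most 11 marbles per colour (5 colours run out sooner): 11 + 2 + 11 + 11 + 1 + 8 + 5 + 11 + 11 + 3 = 74 marbles and still no colour has 12.
By the pigeonhole principle, one more marble lands in a colour already at 11, so 75 draws are enough and 74 are not.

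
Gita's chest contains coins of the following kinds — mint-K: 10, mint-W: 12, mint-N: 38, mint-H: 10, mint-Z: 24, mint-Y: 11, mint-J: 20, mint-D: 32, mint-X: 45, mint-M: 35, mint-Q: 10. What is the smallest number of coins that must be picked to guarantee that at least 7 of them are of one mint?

Put each drawn coin into a box by mint. The largest draw with every box below 7 takes min(count, 6) from each mint.
Σ min(cᵢ, 6) = 6 + 6 + 6 + 6 + 6 + 6 + 6 + 6 + 6 + 6 + 6 = 66.
Draw number 66 + 1 = 67 must push one box to 7.

67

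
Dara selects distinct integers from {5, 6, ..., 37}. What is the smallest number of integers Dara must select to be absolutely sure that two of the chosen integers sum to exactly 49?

21

Two chosen integers sum to 49 exactly when both halves of some pair {x, 49−x} with 12 ≤ x ≤ 49−x ≤ 37 are chosen — 13 such pairs.
The remaining 7 elements (those with no distinct partner in range) can never complete a 49-sum, so the worst case takes all of them and one from each pair: 7 + 13 = 20.
By pigeonhole, the 21st integer has to be the second member of some pair, so 20 + 1 = 21.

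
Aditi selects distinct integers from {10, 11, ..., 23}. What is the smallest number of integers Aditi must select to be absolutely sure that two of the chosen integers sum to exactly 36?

Group the elements by complementary pair {x, 36−x}: {13,23}, {14,22}, {15,21}, …, giving 5 two-element pairs, the single value 18 (it cannot pair with itself since the integers are distinct), and 3 integers whose partner 36−x falls outside [10,23].
Pigeonhole: treating each of those 9 groups as a pigeonhole, one can pick one integer per group — 9 integers — with no two summing to 36.
The 10th integer lands in an occupied pair, forcing a sum of 36.

10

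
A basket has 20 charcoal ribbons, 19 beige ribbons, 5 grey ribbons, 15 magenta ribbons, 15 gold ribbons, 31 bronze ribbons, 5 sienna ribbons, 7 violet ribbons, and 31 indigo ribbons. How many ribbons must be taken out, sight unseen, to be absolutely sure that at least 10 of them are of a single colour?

The 9 colours are the holes; the ribbons drawn are the pigeons.
To avoid 10 of any one colour, the worst case takes at most 9 of each colour, or every ribbon of a colour that has fewer than 9.
That gives 9 + 9 + 5 + 9 + 9 + 9 + 5 + 7 + 9 = 71 ribbons with no colour reaching 10.
The next ribbon forces some colour to 10, so 71 + 1 = 72.

72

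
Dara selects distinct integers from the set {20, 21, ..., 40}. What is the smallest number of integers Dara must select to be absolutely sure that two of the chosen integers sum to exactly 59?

Two chosen integers sum to 59 exactly when both halves of some pair {x, 59−x} with 20 ≤ x ≤ 59−x ≤ 39 are chosen — 10 such pairs.
The remaining 1 element (those with no distinct partner in range) can never complete a 59-sum, so the worst case takes all of them and one from each pair: 1 + 10 = 11.
By the pigeonhole principle, the 12th integer has to be the second member of some pair, so 11 + 1 = 12.

12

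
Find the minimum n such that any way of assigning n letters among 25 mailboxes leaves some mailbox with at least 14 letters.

With 325 letters one could put exactly 13 in each of the 25 mailboxes, and no mailbox would reach 14.
By the pigeonhole principle, one more letter must land in a mailbox that already has 13, giving it 14.
So 25 × 13 + 1 = 326 letters are required.

326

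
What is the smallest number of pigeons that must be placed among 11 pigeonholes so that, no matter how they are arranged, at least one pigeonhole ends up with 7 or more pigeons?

67

With 66 pigeons one could put exactly 6 in each of the 11 pigeonholes, and no pigeonhole would reach 7.
One more pigeon must land in a pigeonhole that already has 6, giving it 7.
So 11 × 6 + 1 = 67 pigeons are required.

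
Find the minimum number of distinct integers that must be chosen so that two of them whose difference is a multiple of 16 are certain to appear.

17

Integers whose pairwise differences are multiples of 16 are exactly those sharing a remainder mod 16. The 16 residue classes mod 16 are the pigeonholes.
With 16 integers one could put 1 in each residue class and have no class reach 2.
The 17th integer pushes some class to 2, so 16·1 + 1 = 17.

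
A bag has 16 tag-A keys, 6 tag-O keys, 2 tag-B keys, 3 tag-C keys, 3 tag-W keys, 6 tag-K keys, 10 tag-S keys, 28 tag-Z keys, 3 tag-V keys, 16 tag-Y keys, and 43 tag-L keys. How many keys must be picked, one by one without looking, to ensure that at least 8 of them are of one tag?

An adversary could hand out at most 7 keys per tag (6 tags run out sooner): 7 + 6 + 2 + 3 + 3 + 6 + 7 + 7 + 3 + 7 + 7 = 58 keys and still no tag has 8.
One more key lands in a tag already at 7, so 59 draws are enough and 58 are not.

59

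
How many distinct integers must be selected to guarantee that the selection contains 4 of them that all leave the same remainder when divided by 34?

103

Pigeonhole: the 34 residue classes mod 34 are the pigeonholes.
With 102 integers one could put 3 in each residue class and have no class reach 4.
The 103rd integer pushes some class to 4, so 34·3 + 1 = 103.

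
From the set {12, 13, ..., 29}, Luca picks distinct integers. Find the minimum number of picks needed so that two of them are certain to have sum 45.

12

Two chosen integers sum to 45 exactly when both halves of some pair {x, 45−x} with 16 ≤ x ≤ 45−x ≤ 29 are chosen — 7 such pairs.
The remaining 4 elements (those with no distinct partner in range) can never complete a 45-sum, so the worst case takes all of them and one from each pair: 4 + 7 = 11.
The 12th integer has to be the second member of some pair, so 11 + 1 = 12.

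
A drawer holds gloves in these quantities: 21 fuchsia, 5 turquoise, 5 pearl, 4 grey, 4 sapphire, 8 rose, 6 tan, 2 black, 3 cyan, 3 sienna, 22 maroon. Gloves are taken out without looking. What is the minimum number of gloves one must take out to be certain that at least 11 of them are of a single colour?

Put each drawn glove into a box by colour. The largest draw with every box below 11 takes min(count, 10) from each colour; colours with fewer than 10 contribute all they have.
Σ min(cᵢ, 10) = 10 + 5 + 5 + 4 + 4 + 8 + 6 + 2 + 3 + 3 + 10 = 60.
Draw number 60 + 1 = 61 must push one box to 11.

61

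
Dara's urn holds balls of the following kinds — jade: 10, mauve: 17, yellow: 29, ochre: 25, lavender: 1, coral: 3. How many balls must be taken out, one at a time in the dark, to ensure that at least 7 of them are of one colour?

Put each drawn ball into a box by colour. The largest draw with every box below 7 takes min(count, 6) from each colour; colours with fewer than 6 contribute all they have.
Σ min(cᵢ, 6) = 6 + 6 + 6 + 6 + 1 + 3 = 28.
Draw number 28 + 1 = 29 must push one box to 7.

29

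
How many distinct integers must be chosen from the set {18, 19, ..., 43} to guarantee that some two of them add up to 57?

16

Group the elements by complementary pair {x, 57−x}: {18,39}, {19,38}, {20,37}, …, giving 11 two-element pairs and 4 integers whose partner 57−x falls outside [18,43].
Treating each of those 15 groups as a pigeonhole, one can pick one integer per group — 15 integers — with no two summing to 57.
The 16th integer lands in an occupied pair, forcing a sum of 57.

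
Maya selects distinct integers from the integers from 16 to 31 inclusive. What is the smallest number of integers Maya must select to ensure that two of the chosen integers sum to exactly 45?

A set avoiding the sum 45 can contain at most one of each pair {x, 45−x}, plus the 2 elements whose complement lies outside the range.
The integers 23, …, 31 (9 of them) are such a set: any two sum to at least 23+24 = 47 > 45.
Any 10th integer completes one of the 7 pairs, so 10 choices force a sum of 45.

10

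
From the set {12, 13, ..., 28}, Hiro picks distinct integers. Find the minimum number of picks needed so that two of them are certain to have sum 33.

13

Group the elements by complementary pair {x, 33−x}: {12,21}, {13,20}, {14,19}, …, giving 5 two-element pairs and 7 integers whose partner 33−x falls outside [12,28].
By pigeonhole, treating each of those 12 groups as a pigeonhole, one can pick one integer per group — 12 integers — with no two summing to 33.
The 13th integer lands in an occupied pair, forcing a sum of 33.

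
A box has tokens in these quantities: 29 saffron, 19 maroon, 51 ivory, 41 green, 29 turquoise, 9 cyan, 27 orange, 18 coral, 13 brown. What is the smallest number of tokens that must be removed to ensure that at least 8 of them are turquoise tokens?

215

In the worst case for collecting turquoise tokens, every non-turquoise token comes out first.
There are 29 + 19 + 51 + 41 + 9 + 27 + 18 + 13 = 207 non-turquoise tokens altogether.
After those, each further token must be turquoise, so 207 + 8 = 215 draws guarantee 8 turquoise tokens.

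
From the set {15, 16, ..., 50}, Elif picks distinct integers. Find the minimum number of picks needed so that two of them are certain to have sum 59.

Group the elements by complementary pair {x, 59−x}: {15,44}, {16,43}, {17,42}, …, giving 15 two-element pairs and 6 integers whose partner 59−x falls outside [15,50].
By pigeonhole, treating each of those 21 groups as a pigeonhole, one can pick one integer per group — 21 integers — with no two summing to 59.
The 22nd integer lands in an occupied pair, forcing a sum of 59.

22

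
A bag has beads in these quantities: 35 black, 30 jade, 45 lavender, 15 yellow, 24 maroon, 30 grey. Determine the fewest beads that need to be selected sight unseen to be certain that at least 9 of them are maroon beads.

In the worst case for collecting maroon beads, every non-maroon bead comes out first.
There are 35 + 30 + 45 + 15 + 30 = 155 non-maroon beads altogether.
After those, each further bead must be maroon, so 155 + 9 = 164 draws guarantee 9 maroon beads.

164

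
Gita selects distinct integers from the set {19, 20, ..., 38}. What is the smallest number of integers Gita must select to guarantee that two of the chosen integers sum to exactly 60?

Two chosen integers sum to 60 exactly when both halves of some pair {x, 60−x} with 22 ≤ x ≤ 60−x ≤ 38 are chosen — 8 such pairs.
The remaining 4 elements (those with no distinct partner in range) can never complete a 60-sum, so the worst case takes all of them and one from each pair: 4 + 8 = 12.
By the pigeonhole principle, the 13th integer has to be the second member of some pair, so 12 + 1 = 13.

13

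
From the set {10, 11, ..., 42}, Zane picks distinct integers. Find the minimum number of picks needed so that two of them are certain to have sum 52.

Two chosen integers sum to 52 exactly when both halves of some pair {x, 52−x} with 10 ≤ x ≤ 52−x ≤ 42 are chosen — 16 such pairs.
The remaining 1 element (those with no distinct partner in range) can never complete a 52-sum, so the worst case takes all of them and one from each pair: 1 + 16 = 17.
By pigeonhole, the 18th integer has to be the second member of some pair, so 17 + 1 = 18.

18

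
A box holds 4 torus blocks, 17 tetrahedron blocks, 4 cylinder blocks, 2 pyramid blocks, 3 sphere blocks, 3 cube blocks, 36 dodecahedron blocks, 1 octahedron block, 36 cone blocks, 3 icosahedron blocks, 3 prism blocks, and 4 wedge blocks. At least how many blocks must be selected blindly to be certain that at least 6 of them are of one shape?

By pigeonhole, put each drawn block into a box by shape. The largest draw with every box below 6 takes min(count, 5) from each shape; shapes with fewer than 5 contribute all they have.
Σ min(cᵢ, 5) = 4 + 5 + 4 + 2 + 3 + 3 + 5 + 1 + 5 + 3 + 3 + 4 = 42.
Draw number 42 + 1 = 43 must push one box to 6.

43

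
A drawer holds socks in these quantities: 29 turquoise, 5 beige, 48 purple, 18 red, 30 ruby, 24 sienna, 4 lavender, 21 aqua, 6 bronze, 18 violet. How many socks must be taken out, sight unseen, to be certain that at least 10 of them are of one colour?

The 10 colours are the holes; the socks drawn are the pigeons.
To avoid 10 of any one colour, the worst case takes at most 9 of each colour, or every sock of a colour that has fewer than 9.
That gives 9 + 5 + 9 + 9 + 9 + 9 + 4 + 9 + 6 + 9 = 78 socks with no colour reaching 10.
The next sock forces some colour to 10, so 78 + 1 = 79.

79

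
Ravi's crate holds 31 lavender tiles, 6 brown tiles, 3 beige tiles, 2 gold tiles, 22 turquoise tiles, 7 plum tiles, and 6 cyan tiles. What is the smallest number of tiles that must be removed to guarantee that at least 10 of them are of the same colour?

43

An adversary could hand out at most 9 tiles per colour (5 colours run out sooner): 9 + 6 + 3 + 2 + 9 + 7 + 6 = 42 tiles and still no colour has 10.
Pigeonhole: one more tile lands in a colour already at 9, so 43 draws are enough and 42 are not.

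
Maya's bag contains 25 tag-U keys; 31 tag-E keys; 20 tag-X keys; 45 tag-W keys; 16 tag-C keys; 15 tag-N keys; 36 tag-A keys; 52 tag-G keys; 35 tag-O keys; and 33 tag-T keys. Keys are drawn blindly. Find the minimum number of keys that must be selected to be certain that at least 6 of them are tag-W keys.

269

In the worst case for collecting tag-W keys, every non-tag-W key comes out first.
There are 25 + 31 + 20 + 16 + 15 + 36 + 52 + 35 + 33 = 263 non-tag-W keys altogether.
After those, each further key must be tag-W, so 263 + 6 = 269 draws guarantee 6 tag-W keys.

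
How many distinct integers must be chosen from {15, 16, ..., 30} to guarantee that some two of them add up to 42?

A set avoiding the sum 42 can contain at most one of each pair {x, 42−x}, plus the 4 elements whose complement lies outside the range or equal to its own complement.
The integers 21, …, 30 (10 of them) are such a set: any two sum to at least 21+22 = 43 > 42.
Any 11th integer completes one of the 6 pairs, so 11 choices force a sum of 42.

11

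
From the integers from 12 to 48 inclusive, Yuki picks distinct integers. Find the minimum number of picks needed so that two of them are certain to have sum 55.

A set avoiding the sum 55 can contain at most one of each pair {x, 55−x}, plus the 5 elements whose complement lies outside the range.
The integers 28, …, 48 (21 of them) are such a set: any two sum to at least 28+29 = 57 > 55.
By the pigeonhole principle, any 22nd integer completes one of the 16 pairs, so 22 choices force a sum of 55.

22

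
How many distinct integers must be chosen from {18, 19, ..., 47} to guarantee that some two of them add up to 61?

Group the elements by complementary pair {x, 61−x}: {18,43}, {19,42}, {20,41}, …, giving 13 two-element pairs and 4 integers whose partner 61−x falls outside [18,47].
By the pigeonhole principle, treating each of those 17 groups as a pigeonhole, one can pick one integer per group — 17 integers — with no two summing to 61.
The 18th integer lands in an occupied pair, forcing a sum of 61.

18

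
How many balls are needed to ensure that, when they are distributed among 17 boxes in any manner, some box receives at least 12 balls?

With 187 balls one could put exactly 11 in each of the 17 boxes, and no box would reach 12.
One more ball must land in a box that already has 11, giving it 12.
So 17 × 11 + 1 = 188 balls are required.

188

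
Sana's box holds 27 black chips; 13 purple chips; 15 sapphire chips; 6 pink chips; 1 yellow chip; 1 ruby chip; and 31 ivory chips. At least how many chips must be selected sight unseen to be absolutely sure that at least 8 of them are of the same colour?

37

An adversary could hand out at most 7 chips per colour (pink, yellow, ruby run out sooner): 7 + 7 + 7 + 6 + 1 + 1 + 7 = 36 chips and still no colour has 8.
One more chip lands in a colour already at 7, so 37 draws are enough and 36 are not.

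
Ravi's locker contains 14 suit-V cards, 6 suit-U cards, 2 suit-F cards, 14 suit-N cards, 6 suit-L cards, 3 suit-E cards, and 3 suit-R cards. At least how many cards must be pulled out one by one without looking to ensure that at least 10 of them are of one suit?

39

Pigeonhole: the 7 suits are the holes; the cards drawn are the pigeons.
To avoid 10 of any one suit, the worst case takes at most 9 of each suit, or every card of a suit that has fewer than 9.
That gives 9 + 6 + 2 + 9 + 6 + 3 + 3 = 38 cards with no suit reaching 10.
The next card forces some suit to 10, so 38 + 1 = 39.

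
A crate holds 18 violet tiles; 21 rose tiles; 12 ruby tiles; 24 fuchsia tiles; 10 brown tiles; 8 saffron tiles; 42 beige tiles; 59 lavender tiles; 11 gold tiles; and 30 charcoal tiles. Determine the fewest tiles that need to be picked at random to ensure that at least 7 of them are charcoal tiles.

In the worst case for collecting charcoal tiles, every non-charcoal tile comes out first.
There are 18 + 21 + 12 + 24 + 10 + 8 + 42 + 59 + 11 = 205 non-charcoal tiles altogether.
After those, each further tile must be charcoal, so 205 + 7 = 212 draws guarantee 7 charcoal tiles.

212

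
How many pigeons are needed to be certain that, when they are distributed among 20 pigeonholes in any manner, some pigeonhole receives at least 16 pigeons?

With 300 pigeons one could put exactly 15 in each of the 20 pigeonholes, and no pigeonhole would reach 16.
By pigeonhole, one more pigeon must land in a pigeonhole that already has 15, giving it 16.
So 20 × 15 + 1 = 301 pigeons are required.

301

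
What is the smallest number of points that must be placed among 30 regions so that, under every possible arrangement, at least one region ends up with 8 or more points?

With 210 points one could put exactly 7 in each of the 30 regions, and no region would reach 8.
Pigeonhole: one more point must land in a region that already has 7, giving it 8.
So 30 × 7 + 1 = 211 points are required.

211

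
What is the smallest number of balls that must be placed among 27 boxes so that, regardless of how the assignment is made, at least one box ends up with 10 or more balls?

244

With 243 balls one could put exactly 9 in each of the 27 boxes, and no box would reach 10.
One more ball must land in a box that already has 9, giving it 10.
So 27 × 9 + 1 = 244 balls are required.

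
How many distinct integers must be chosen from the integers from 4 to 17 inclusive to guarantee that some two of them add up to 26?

A set avoiding the sum 26 can contain at most one of each pair {x, 26−x}, plus the 6 elements whose complement lies outside the range or equal to its own complement.
The integers 4, …, 13 (10 of them) are such a set: any two sum to at least 4+5 = 9 and at most 12+13 = 25 < 26.
By pigeonhole, any 11th integer completes one of the 4 pairs, so 11 choices force a sum of 26.

11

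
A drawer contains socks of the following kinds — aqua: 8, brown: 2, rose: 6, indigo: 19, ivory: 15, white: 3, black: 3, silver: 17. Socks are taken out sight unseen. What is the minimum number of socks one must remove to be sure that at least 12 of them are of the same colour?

An adversary could hand out at most 11 socks per colour (5 colours run out sooner): 8 + 2 + 6 + 11 + 11 + 3 + 3 + 11 = 55 socks and still no colour has 12.
One more sock lands in a colour already at 11, so 56 draws are enough and 55 are not.

56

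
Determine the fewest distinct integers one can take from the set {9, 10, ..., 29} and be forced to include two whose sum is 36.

Two chosen integers sum to 36 exactly when both halves of some pair {x, 36−x} with 9 ≤ x ≤ 36−x ≤ 27 are chosen — 9 such pairs.
The remaining 3 elements (those with no distinct partner in range) can never complete a 36-sum, so the worst case takes all of them and one from each pair: 3 + 9 = 12.
Pigeonhole: the 13th integer has to be the second member of some pair, so 12 + 1 = 13.

13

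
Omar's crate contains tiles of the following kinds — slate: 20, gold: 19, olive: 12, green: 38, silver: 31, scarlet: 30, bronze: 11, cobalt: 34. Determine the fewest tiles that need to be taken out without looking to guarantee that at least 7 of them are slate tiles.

In the worst case for collecting slate tiles, every non-slate tile comes out first.
There are 19 + 12 + 38 + 31 + 30 + 11 + 34 = 175 non-slate tiles altogether.
After those, each further tile must be slate, so 175 + 7 = 182 draws guarantee 7 slate tiles.

182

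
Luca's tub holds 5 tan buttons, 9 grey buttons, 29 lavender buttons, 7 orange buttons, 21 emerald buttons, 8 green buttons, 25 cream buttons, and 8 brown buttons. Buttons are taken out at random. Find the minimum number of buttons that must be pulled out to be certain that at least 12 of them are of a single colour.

71

By the pigeonhole principle, put each drawn button into a box by colour. The largest draw with every box below 12 takes min(count, 11) from each colour; colours with fewer than 11 contribute all they have.
Σ min(cᵢ, 11) = 5 + 9 + 11 + 7 + 11 + 8 + 11 + 8 = 70.
Draw number 70 + 1 = 71 must push one box to 12.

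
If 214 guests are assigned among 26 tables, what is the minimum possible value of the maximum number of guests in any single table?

Pigeonhole: the 26 tables are the holes and the 214 guests are the pigeons.
If every table held at most 8 guests, the total would be at most 26 × 8 = 208, which is less than 214.
So some table holds at least ⌈214/26⌉ = 9 guests.

9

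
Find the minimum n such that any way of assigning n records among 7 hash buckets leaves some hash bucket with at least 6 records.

With 35 records one could put exactly 5 in each of the 7 hash buckets, and no hash bucket would reach 6.
Pigeonhole: one more record must land in a hash bucket that already has 5, giving it 6.
So 7 × 5 + 1 = 36 records are required.

36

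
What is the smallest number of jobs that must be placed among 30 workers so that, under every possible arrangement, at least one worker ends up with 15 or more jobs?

With 420 jobs one could put exactly 14 in each of the 30 workers, and no worker would reach 15.
By the pigeonhole principle, one more job must land in a worker that already has 14, giving it 15.
So 30 × 14 + 1 = 421 jobs are required.

421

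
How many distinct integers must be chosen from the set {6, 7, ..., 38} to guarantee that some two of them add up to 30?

Two chosen integers sum to 30 exactly when both halves of some pair {x, 30−x} with 6 ≤ x ≤ 30−x ≤ 24 are chosen — 9 such pairs.
The remaining 15 elements (those with no distinct partner in range) can never complete a 30-sum, so the worst case takes all of them and one from each pair: 15 + 9 = 24.
The 25th integer has to be the second member of some pair, so 24 + 1 = 25.

25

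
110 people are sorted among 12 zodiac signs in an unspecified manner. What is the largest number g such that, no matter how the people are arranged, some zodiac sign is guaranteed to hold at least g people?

10

By the pigeonhole principle, the 12 zodiac signs are the holes and the 110 people are the pigeons.
If every zodiac sign held at most 9 people, the total would be at most 12 × 9 = 108, which is less than 110.
So some zodiac sign holds at least ⌈110/12⌉ = 10 people.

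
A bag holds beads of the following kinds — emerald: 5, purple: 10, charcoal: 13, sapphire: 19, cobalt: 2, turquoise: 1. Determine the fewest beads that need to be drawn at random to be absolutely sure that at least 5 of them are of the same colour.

An adversary could hand out at most 4 beads per colour (cobalt, turquoise run out sooner): 4 + 4 + 4 + 4 + 2 + 1 = 19 beads and still no colour has 5.
One more bead lands in a colour already at 4, so 20 draws are enough and 19 are not.

20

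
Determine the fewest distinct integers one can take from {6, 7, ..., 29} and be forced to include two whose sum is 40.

16

Two chosen integers sum to 40 exactly when both halves of some pair {x, 40−x} with 11 ≤ x ≤ 40−x ≤ 29 are chosen — 9 such pairs.
The remaining 6 elements (those with no distinct partner in range) can never complete a 40-sum, so the worst case takes all of them and one from each pair: 6 + 9 = 15.
By the pigeonhole principle, the 16th integer has to be the second member of some pair, so 15 + 1 = 16.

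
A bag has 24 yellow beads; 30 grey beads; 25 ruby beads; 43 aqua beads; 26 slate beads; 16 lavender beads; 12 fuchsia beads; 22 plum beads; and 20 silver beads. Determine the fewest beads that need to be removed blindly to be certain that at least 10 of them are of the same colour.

82

By the pigeonhole principle, put each drawn bead into a box by colour. The largest draw with every box below 10 takes min(count, 9) from each colour.
Σ min(cᵢ, 9) = 9 + 9 + 9 + 9 + 9 + 9 + 9 + 9 + 9 = 81.
Draw number 81 + 1 = 82 must push one box to 10.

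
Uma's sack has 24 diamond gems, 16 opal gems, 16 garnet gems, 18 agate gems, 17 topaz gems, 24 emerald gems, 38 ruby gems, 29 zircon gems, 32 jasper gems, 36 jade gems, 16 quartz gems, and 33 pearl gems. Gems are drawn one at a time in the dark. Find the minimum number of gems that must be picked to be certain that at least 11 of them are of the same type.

121

Put each drawn gem into a box by type. The largest draw with every box below 11 takes min(count, 10) from each type.
Σ min(cᵢ, 10) = 10 + 10 + 10 + 10 + 10 + 10 + 10 + 10 + 10 + 10 + 10 + 10 = 120.
Draw number 120 + 1 = 121 must push one box to 11.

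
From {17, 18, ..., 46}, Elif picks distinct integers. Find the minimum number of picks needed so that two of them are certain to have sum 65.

17

A set avoiding the sum 65 can contain at most one of each pair {x, 65−x}, plus the 2 elements whose complement lies outside the range.
The integers 17, …, 32 (16 of them) are such a set: any two sum to at least 17+18 = 35 and at most 31+32 = 63 < 65.
By pigeonhole, any 17th integer completes one of the 14 pairs, so 17 choices force a sum of 65.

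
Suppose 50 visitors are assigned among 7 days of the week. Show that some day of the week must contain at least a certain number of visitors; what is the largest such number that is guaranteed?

The 7 days of the week are the holes and the 50 visitors are the pigeons.
If every day of the week held at most 7 visitors, the total would be at most 7 × 7 = 49, which is less than 50.
So some day of the week holds at least ⌈50/7⌉ = 8 visitors.

8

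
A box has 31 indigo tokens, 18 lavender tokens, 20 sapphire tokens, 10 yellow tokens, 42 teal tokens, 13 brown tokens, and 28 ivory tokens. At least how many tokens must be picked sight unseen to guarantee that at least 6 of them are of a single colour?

36

An adversary could hand out at most 5 tokens per colour: 5 + 5 + 5 + 5 + 5 + 5 + 5 = 35 tokens and still no colour has 6.
By pigeonhole, one more token lands in a colour already at 5, so 36 draws are enough and 35 are not.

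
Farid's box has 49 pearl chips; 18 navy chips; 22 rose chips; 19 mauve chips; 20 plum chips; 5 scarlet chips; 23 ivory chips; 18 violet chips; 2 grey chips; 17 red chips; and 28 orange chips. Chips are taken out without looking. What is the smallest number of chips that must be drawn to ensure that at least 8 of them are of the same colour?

Pigeonhole: the 11 colours are the holes; the chips drawn are the pigeons.
To avoid 8 of any one colour, the worst case takes at most 7 of each colour, or every chip of a colour that has fewer than 7.
That gives 7 + 7 + 7 + 7 + 7 + 5 + 7 + 7 + 2 + 7 + 7 = 70 chips with no colour reaching 8.
The next chip forces some colour to 8, so 70 + 1 = 71.

71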